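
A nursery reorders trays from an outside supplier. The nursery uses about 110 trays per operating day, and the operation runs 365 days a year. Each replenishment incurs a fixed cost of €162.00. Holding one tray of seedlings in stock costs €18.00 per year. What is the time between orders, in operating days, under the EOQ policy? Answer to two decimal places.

T ≈ 7.73 days

Annual demand D = 110 × 365 = 40,150.
Q* = √(2DS/H) = √(2 × 40,150 × 162 / 18) ≈ 850.12.
Cycle time = Q*/D × 365 = 850.12 / 40,150 × 365 ≈ 7.728 days.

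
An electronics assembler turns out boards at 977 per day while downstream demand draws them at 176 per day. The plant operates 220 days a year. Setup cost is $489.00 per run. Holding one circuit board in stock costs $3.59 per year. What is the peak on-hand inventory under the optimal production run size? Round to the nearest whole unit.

I_max ≈ 2,941 boards

Annual demand D = 176 × 220 = 38,720.
Production build-up factor (1 − d/p) = 1 − 176/977 = 0.8199.
Q* = √(2DS / (H(1 − d/p))) = √(2 × 38,720 × 489 / (3.59 × 0.8199)).
= √(37,868,160 / 2.9433) ≈ 3586.913.
Maximum inventory = Q*(1 − d/p) = 3586.913 × 0.8199 ≈ 2940.755.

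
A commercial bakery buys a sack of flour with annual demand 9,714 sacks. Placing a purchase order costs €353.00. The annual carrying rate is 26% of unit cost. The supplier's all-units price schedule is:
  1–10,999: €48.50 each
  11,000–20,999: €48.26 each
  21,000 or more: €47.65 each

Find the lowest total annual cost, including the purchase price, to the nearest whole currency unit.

Holding cost per unit per year at price C is H = 0.26·C.
For each price level, check whether its EOQ is feasible; otherwise the best quantity at that price is the breakpoint.
EOQ at €48.50 = 737.5 (feasible in tier 1): TC = 9,714×€48.50 + (9,714/737.5)×353 + (737.5/2)×0.26×€48.50 = €480,428.49.
EOQ at €48.26 = 739.3 < 11000, so use break Q=11000: TC = 9,714×€48.26 + (9,714/11000.0)×353 + (11000.0/2)×0.26×€48.26 = €538,121.17.
EOQ at €47.65 = 744.0 < 21000, so use break Q=21000: TC = 9,714×€47.65 + (9,714/21000.0)×353 + (21000.0/2)×0.26×€47.65 = €593,119.89.
Lowest total cost among the candidates is at Q = 737.5.

TC* ≈ €480,428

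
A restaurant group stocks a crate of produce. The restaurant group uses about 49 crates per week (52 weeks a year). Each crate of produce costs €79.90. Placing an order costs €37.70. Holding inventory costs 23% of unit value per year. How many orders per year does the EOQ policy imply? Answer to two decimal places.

Annual demand D = 49 × 52 = 2,548.
Holding cost H = 0.23 × €79.90 = €18.3770 per unit per year.
EOQ = √(2DS/H) = √(2 × 2,548 × 37.7 / 18.377) ≈ 102.25.
Orders per year = D / Q* = 2,548 / 102.25 ≈ 24.920.

N ≈ 24.92 orders per year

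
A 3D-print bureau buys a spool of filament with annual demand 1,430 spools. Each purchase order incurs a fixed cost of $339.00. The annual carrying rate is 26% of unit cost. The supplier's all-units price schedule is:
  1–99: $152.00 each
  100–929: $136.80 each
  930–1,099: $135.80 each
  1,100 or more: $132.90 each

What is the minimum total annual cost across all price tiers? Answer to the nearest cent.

Holding cost per unit per year at price C is H = 0.26·C.
Evaluate total cost at each tier's feasible EOQ or, if the EOQ is below the tier, at the tier's minimum quantity.
Tier 1 ($152.00): EOQ = 156.6 exceeds tier's upper bound 99, so this tier is dominated.
EOQ at $136.80 = 165.1 (feasible in tier 2): TC = 1,430×$136.80 + (1,430/165.1)×339 + (165.1/2)×0.26×$136.80 = $201,496.36.
EOQ at $135.80 = 165.7 < 930, so use break Q=930: TC = 1,430×$135.80 + (1,430/930.0)×339 + (930.0/2)×0.26×$135.80 = $211,133.48.
EOQ at $132.90 = 167.5 < 1100, so use break Q=1100: TC = 1,430×$132.90 + (1,430/1100.0)×339 + (1100.0/2)×0.26×$132.90 = $209,492.40.
Lowest total cost among the candidates is at Q = 165.1.

TC* ≈ $201,496.36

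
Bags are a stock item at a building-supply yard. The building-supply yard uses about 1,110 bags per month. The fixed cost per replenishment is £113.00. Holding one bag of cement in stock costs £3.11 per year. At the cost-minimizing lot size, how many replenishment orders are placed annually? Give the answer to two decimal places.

N ≈ 13.54 orders per year

Annual demand D = 1,110 × 12 = 13,320.
Q* = √(2DS/H) = √(2 × 13,320 × 113 / 3.11) ≈ 983.84.
Orders per year = D / Q* = 13,320 / 983.84 ≈ 13.539.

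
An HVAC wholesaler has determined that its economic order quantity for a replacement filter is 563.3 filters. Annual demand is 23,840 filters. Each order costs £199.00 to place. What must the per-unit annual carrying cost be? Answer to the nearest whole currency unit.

H ≈ £30

Invert the EOQ relation Q*² = 2DS/H.
From Q* = √(2DS/H): H = 2DS / Q*² = 2 × 23,840 × 199 / 563.3² = 29.9027.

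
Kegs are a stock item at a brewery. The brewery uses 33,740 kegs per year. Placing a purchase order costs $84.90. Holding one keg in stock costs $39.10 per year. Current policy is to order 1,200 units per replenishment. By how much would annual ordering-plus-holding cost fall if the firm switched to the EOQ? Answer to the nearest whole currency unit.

EOQ = √(2DS/H) = √(2 × 33,740 × 84.9 / 39.1) ≈ 382.78.
Cost at Q* = (D/Q*)S + (Q*/2)H = √(2DSH) ≈ $14,966.83.
Cost at Q = 1,200: (33,740/1,200)×84.9 + (1,200/2)×39.1 = $2,387.11 + $23,460.00 = $25,847.10.
Excess = $25,847.10 − $14,966.83 = $10,880.28.

Extra cost ≈ $10,880 per year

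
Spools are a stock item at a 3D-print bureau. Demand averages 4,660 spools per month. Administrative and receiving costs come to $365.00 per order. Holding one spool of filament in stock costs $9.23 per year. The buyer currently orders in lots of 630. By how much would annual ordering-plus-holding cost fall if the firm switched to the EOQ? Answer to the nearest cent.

Annual demand D = 4,660 × 12 = 55,920.
EOQ = √(2DS/H) = √(2 × 55,920 × 365 / 9.23) ≈ 2103.02.
Cost at Q* = (D/Q*)S + (Q*/2)H = √(2DSH) ≈ $19,410.91.
Cost at Q = 630: (55,920/630)×365 + (630/2)×9.23 = $32,398.10 + $2,907.45 = $35,305.55.
Excess = $35,305.55 − $19,410.91 = $15,894.64.

Extra cost ≈ $15,894.64 per year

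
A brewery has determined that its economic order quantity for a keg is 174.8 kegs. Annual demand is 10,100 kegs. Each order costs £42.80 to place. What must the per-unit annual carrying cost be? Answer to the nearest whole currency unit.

The basic EOQ model gives Q* = √(2DS/H); rearrange for the unknown.
From Q* = √(2DS/H): H = 2DS / Q*² = 2 × 10,100 × 42.8 / 174.8² = 28.2952.

H ≈ £28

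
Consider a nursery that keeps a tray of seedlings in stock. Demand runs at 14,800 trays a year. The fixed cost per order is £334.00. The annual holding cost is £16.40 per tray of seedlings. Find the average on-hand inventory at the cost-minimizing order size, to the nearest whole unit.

Average inventory ≈ 388 trays

EOQ = √(2DS/H) = √(2 × 14,800 × 334 / 16.4) ≈ 776.42.
Average inventory = Q*/2 ≈ 776.42 / 2 = 388.210.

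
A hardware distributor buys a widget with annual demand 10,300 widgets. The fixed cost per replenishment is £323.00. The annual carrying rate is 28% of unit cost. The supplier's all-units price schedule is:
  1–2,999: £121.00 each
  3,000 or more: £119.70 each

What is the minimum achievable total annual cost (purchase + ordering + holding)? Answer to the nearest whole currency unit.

Holding cost per unit per year at price C is H = 0.28·C.
For each price level, check whether its EOQ is feasible; otherwise the best quantity at that price is the breakpoint.
EOQ at £121.00 = 443.2 (feasible in tier 1): TC = 10,300×£121.00 + (10,300/443.2)×323 + (443.2/2)×0.28×£121.00 = £1,261,314.35.
EOQ at £119.70 = 445.6 < 3000, so use break Q=3000: TC = 10,300×£119.70 + (10,300/3000.0)×323 + (3000.0/2)×0.28×£119.70 = £1,284,292.97.
Lowest total cost among the candidates is at Q = 443.2.

TC* ≈ £1,261,314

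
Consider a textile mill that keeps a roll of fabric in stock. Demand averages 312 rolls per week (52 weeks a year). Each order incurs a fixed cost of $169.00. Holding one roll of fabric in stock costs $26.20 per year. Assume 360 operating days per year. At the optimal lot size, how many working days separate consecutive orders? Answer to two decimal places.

Annual demand D = 312 × 52 = 16,224.
Q* = √(2DS/H) = √(2 × 16,224 × 169 / 26.2) ≈ 457.50.
Cycle time = Q*/D × 360 = 457.50 / 16,224 × 360 ≈ 10.152 days.

T ≈ 10.15 days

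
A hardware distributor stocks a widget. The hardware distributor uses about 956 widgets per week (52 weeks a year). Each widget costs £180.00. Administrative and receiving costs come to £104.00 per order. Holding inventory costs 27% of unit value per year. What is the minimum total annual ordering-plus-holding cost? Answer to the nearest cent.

TC* ≈ £22,417.15

Annual demand D = 956 × 52 = 49,712.
Holding cost H = 0.27 × £180.00 = £48.6000 per unit per year.
The optimal lot size = √(2DS/H) = √(2 × 49,712 × 104 / 48.6) ≈ 461.26.
At Q*, ordering cost (D/Q*)S equals holding cost (Q*/2)H, each = √(DSH/2).
Minimum total = √(2DSH) = √(2 × 49,712 × 104 × 48.6) ≈ 22417.151.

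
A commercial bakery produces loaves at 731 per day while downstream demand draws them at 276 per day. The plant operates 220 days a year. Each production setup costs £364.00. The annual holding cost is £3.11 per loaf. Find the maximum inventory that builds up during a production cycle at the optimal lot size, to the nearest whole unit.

Annual demand D = 276 × 220 = 60,720.
Production build-up factor (1 − d/p) = 1 − 276/731 = 0.6224.
Q* = √(2DS / (H(1 − d/p))) = √(2 × 60,720 × 364 / (3.11 × 0.6224)).
= √(44,204,160 / 1.9358) ≈ 4778.641.
Maximum inventory = Q*(1 − d/p) = 4778.641 × 0.6224 ≈ 2974.393.

I_max ≈ 2,974 loaves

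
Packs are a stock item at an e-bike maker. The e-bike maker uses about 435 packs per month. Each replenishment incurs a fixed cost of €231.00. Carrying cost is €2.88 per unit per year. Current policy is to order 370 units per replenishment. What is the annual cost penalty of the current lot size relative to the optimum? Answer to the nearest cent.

Extra cost ≈ €1,156.34 per year

Annual demand D = 435 × 12 = 5,220.
EOQ = √(2DS/H) = √(2 × 5,220 × 231 / 2.88) ≈ 915.08.
Cost at Q* = (D/Q*)S + (Q*/2)H = √(2DSH) ≈ €2,635.44.
Cost at Q = 370: (5,220/370)×231 + (370/2)×2.88 = €3,258.97 + €532.80 = €3,791.77.
Excess = €3,791.77 − €2,635.44 = €1,156.34.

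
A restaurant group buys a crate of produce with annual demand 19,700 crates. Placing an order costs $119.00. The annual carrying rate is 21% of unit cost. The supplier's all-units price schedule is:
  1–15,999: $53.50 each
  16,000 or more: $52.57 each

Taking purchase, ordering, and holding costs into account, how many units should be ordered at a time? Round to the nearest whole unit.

Holding cost per unit per year at price C is H = 0.21·C.
For each price level, check whether its EOQ is feasible; otherwise the best quantity at that price is the breakpoint.
EOQ at $53.50 = 646.0 (feasible in tier 1): TC = 19,700×$53.50 + (19,700/646.0)×119 + (646.0/2)×0.21×$53.50 = $1,061,207.85.
EOQ at $52.57 = 651.7 < 16000, so use break Q=16000: TC = 19,700×$52.57 + (19,700/16000.0)×119 + (16000.0/2)×0.21×$52.57 = $1,124,093.12.
Lowest total cost is $1,061,207.85 at Q = 646.0.

Q* ≈ 646 crates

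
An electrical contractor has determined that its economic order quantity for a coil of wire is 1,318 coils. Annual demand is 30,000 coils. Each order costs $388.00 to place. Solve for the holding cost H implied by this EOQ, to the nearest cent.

H ≈ $13.40

The basic EOQ model gives Q* = √(2DS/H); rearrange for the unknown.
From Q* = √(2DS/H): H = 2DS / Q*² = 2 × 30,000 × 388 / 1,318² = 13.4015.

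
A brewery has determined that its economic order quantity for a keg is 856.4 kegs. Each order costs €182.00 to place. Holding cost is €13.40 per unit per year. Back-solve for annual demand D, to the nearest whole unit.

D ≈ 27,000 kegs per year

Squaring Q* = √(2DS/H) gives Q*² = 2DS/H.
From Q* = √(2DS/H): D = Q*²H / (2S) = 856.4² × 13.4 / (2 × 182) = 26999.563.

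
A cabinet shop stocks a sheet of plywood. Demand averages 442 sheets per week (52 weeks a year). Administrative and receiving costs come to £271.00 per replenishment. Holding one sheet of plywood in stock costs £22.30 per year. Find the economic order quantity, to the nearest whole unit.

Annual demand D = 442 × 52 = 22,984.
EOQ = √(2DS / H) = √(2 × 22,984 × 271 / 22.3).
= √(12,457,328 / 22.3) = √558,624.574 ≈ 747.412.

Q* ≈ 747 sheets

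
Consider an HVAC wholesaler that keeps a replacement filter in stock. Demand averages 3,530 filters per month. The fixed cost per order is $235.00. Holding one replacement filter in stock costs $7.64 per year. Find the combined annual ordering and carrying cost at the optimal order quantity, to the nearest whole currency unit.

Annual demand D = 3,530 × 12 = 42,360.
The optimal lot size = √(2DS/H) = √(2 × 42,360 × 235 / 7.64) ≈ 1614.29.
At Q*, ordering cost (D/Q*)S equals holding cost (Q*/2)H, each = √(DSH/2).
Minimum total = √(2DSH) = √(2 × 42,360 × 235 × 7.64) ≈ 12333.138.

TC* ≈ $12,333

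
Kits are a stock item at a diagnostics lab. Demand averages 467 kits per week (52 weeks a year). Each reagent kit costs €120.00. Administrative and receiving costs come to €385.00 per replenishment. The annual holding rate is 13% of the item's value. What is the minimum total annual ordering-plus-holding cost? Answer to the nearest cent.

Annual demand D = 467 × 52 = 24,284.
Holding cost H = 0.13 × €120.00 = €15.6000 per unit per year.
Q* = √(2DS/H) = √(2 × 24,284 × 385 / 15.6) ≈ 1094.82.
At Q*, ordering cost (D/Q*)S equals holding cost (Q*/2)H, each = √(DSH/2).
Minimum total = √(2DSH) = √(2 × 24,284 × 385 × 15.6) ≈ 17079.210.

TC* ≈ €17,079.21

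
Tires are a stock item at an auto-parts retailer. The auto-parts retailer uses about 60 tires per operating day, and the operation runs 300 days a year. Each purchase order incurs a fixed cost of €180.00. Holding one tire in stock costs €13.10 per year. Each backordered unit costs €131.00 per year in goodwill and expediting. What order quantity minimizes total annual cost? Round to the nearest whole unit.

Q* ≈ 738 tires

Annual demand D = 60 × 300 = 18,000.
With planned backorders, Q* = √(2DS/H) · √((H+B)/B).
√(2DS/H) = √(2 × 18,000 × 180 / 13.1) = 703.318.
√((H+B)/B) = √((13.1+131)/131) = 1.0488.
Q* ≈ 737.646.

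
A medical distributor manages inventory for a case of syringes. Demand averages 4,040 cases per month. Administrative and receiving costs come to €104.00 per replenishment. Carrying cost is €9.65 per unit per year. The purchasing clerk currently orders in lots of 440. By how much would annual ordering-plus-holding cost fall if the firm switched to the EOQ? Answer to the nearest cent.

Annual demand D = 4,040 × 12 = 48,480.
EOQ = √(2DS/H) = √(2 × 48,480 × 104 / 9.65) ≈ 1022.23.
Cost at Q* = (D/Q*)S + (Q*/2)H = √(2DSH) ≈ €9,864.54.
Cost at Q = 440: (48,480/440)×104 + (440/2)×9.65 = €11,458.91 + €2,123.00 = €13,581.91.
Excess = €13,581.91 − €9,864.54 = €3,717.37.

Extra cost ≈ €3,717.37 per year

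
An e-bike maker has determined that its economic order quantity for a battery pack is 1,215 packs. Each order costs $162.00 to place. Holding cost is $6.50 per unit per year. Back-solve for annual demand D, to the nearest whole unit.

The basic EOQ model gives Q* = √(2DS/H); rearrange for the unknown.
From Q* = √(2DS/H): D = Q*²H / (2S) = 1,215² × 6.5 / (2 × 162) = 29615.625.

D ≈ 29,616 packs per year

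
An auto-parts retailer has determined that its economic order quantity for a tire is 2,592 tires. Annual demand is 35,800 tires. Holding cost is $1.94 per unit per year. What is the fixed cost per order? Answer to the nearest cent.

Squaring Q* = √(2DS/H) gives Q*² = 2DS/H.
From Q* = √(2DS/H): S = Q*²H / (2D) = 2,592² × 1.94 / (2 × 35,800) = 182.0366.

S ≈ $182.04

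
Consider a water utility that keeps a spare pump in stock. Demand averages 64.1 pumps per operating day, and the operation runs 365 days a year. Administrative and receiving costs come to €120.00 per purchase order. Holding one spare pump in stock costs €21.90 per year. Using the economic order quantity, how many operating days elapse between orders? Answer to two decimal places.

Annual demand D = 64.1 × 365 = 23,396.5.
Q* = √(2DS/H) = √(2 × 23,396.5 × 120 / 21.9) ≈ 506.36.
Cycle time = Q*/D × 365 = 506.36 / 23,396.5 × 365 ≈ 7.900 days.

T ≈ 7.90 days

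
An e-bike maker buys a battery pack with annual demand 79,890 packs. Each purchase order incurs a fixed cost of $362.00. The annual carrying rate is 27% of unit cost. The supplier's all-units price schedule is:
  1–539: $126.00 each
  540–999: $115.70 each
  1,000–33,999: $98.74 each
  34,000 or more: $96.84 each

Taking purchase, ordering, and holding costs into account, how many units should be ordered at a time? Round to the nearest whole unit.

Holding cost per unit per year at price C is H = 0.27·C.
Evaluate total cost at each tier's feasible EOQ or, if the EOQ is below the tier, at the tier's minimum quantity.
Tier 1 ($126.00): EOQ = 1303.9 exceeds tier's upper bound 539, so this tier is dominated.
Tier 2 ($115.70): EOQ = 1360.7 exceeds tier's upper bound 999, so this tier is dominated.
EOQ at $98.74 = 1472.9 (feasible in tier 3): TC = 79,890×$98.74 + (79,890/1472.9)×362 + (1472.9/2)×0.27×$98.74 = $7,927,607.07.
EOQ at $96.84 = 1487.3 < 34000, so use break Q=34000: TC = 79,890×$96.84 + (79,890/34000.0)×362 + (34000.0/2)×0.27×$96.84 = $8,181,893.79.
Lowest total cost is $7,927,607.07 at Q = 1472.9.

Q* ≈ 1,473 packs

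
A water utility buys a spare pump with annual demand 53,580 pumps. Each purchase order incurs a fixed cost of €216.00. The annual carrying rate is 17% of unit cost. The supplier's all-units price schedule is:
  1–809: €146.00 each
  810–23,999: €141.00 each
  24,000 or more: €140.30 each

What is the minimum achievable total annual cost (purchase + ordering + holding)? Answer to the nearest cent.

Holding cost per unit per year at price C is H = 0.17·C.
Evaluate total cost at each tier's feasible EOQ or, if the EOQ is below the tier, at the tier's minimum quantity.
Tier 1 (€146.00): EOQ = 965.7 exceeds tier's upper bound 809, so this tier is dominated.
EOQ at €141.00 = 982.7 (feasible in tier 2): TC = 53,580×€141.00 + (53,580/982.7)×216 + (982.7/2)×0.17×€141.00 = €7,578,334.68.
EOQ at €140.30 = 985.1 < 24000, so use break Q=24000: TC = 53,580×€140.30 + (53,580/24000.0)×216 + (24000.0/2)×0.17×€140.30 = €7,803,968.22.
Lowest total cost among the candidates is at Q = 982.7.

TC* ≈ €7,578,334.68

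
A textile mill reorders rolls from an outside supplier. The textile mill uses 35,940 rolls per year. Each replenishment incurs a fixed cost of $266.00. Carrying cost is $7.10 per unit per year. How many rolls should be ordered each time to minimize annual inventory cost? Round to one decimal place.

Q* ≈ 1,641.0 rolls

EOQ = √(2DS / H) = √(2 × 35,940 × 266 / 7.1).
= √(19,120,080 / 7.1) = √2,692,969.0141 ≈ 1641.027.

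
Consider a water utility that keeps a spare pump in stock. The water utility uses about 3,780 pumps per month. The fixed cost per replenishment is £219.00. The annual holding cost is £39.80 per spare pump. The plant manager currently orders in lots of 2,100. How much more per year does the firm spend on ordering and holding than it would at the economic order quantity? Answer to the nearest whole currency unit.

Annual demand D = 3,780 × 12 = 45,360.
EOQ = √(2DS/H) = √(2 × 45,360 × 219 / 39.8) ≈ 706.53.
Cost at Q* = (D/Q*)S + (Q*/2)H = √(2DSH) ≈ £28,119.99.
Cost at Q = 2,100: (45,360/2,100)×219 + (2,100/2)×39.8 = £4,730.40 + £41,790.00 = £46,520.40.
Excess = £46,520.40 − £28,119.99 = £18,400.41.

Extra cost ≈ £18,400 per year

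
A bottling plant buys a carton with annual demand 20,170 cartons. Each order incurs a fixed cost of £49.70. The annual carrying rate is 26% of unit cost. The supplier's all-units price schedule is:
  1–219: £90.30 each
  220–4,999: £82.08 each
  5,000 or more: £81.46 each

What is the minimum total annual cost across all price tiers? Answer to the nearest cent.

Holding cost per unit per year at price C is H = 0.26·C.
Candidates are each tier's EOQ (if it falls in that tier) and each price-break quantity.
Tier 1 (£90.30): EOQ = 292.2 exceeds tier's upper bound 219, so this tier is dominated.
EOQ at £82.08 = 306.5 (feasible in tier 2): TC = 20,170×£82.08 + (20,170/306.5)×49.7 + (306.5/2)×0.26×£82.08 = £1,662,094.71.
EOQ at £81.46 = 307.7 < 5000, so use break Q=5000: TC = 20,170×£81.46 + (20,170/5000.0)×49.7 + (5000.0/2)×0.26×£81.46 = £1,696,197.69.
Lowest total cost among the candidates is at Q = 306.5.

TC* ≈ £1,662,094.71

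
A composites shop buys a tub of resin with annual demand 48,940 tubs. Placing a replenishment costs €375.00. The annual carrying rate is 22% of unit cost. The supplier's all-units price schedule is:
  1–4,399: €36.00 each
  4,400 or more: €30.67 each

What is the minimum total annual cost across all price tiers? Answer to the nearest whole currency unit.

Holding cost per unit per year at price C is H = 0.22·C.
Evaluate total cost at each tier's feasible EOQ or, if the EOQ is below the tier, at the tier's minimum quantity.
EOQ at €36.00 = 2152.8 (feasible in tier 1): TC = 48,940×€36.00 + (48,940/2152.8)×375 + (2152.8/2)×0.22×€36.00 = €1,778,890.03.
EOQ at €30.67 = 2332.4 < 4400, so use break Q=4400: TC = 48,940×€30.67 + (48,940/4400.0)×375 + (4400.0/2)×0.22×€30.67 = €1,520,005.10.
Lowest total cost among the candidates is at Q = 4400.0.

TC* ≈ €1,520,005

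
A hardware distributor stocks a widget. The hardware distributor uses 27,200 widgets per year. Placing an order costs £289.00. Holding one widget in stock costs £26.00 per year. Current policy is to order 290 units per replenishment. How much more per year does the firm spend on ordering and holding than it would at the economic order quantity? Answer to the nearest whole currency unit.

Extra cost ≈ £10,658 per year

EOQ = √(2DS/H) = √(2 × 27,200 × 289 / 26) ≈ 777.61.
Cost at Q* = (D/Q*)S + (Q*/2)H = √(2DSH) ≈ £20,217.85.
Cost at Q = 290: (27,200/290)×289 + (290/2)×26 = £27,106.21 + £3,770.00 = £30,876.21.
Excess = £30,876.21 − £20,217.85 = £10,658.35.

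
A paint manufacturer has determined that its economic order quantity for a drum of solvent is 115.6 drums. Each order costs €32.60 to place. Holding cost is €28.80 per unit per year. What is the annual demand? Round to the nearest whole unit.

The basic EOQ model gives Q* = √(2DS/H); rearrange for the unknown.
From Q* = √(2DS/H): D = Q*²H / (2S) = 115.6² × 28.8 / (2 × 32.6) = 5902.834.

D ≈ 5,903 drums per year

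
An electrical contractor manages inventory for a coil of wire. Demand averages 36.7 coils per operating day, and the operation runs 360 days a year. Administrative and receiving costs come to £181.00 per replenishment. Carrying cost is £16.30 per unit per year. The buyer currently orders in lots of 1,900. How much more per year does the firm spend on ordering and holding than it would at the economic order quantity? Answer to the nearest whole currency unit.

Annual demand D = 36.7 × 360 = 13,212.
EOQ = √(2DS/H) = √(2 × 13,212 × 181 / 16.3) ≈ 541.68.
Cost at Q* = (D/Q*)S + (Q*/2)H = √(2DSH) ≈ £8,829.42.
Cost at Q = 1,900: (13,212/1,900)×181 + (1,900/2)×16.3 = £1,258.62 + £15,485.00 = £16,743.62.
Excess = £16,743.62 − £8,829.42 = £7,914.19.

Extra cost ≈ £7,914 per year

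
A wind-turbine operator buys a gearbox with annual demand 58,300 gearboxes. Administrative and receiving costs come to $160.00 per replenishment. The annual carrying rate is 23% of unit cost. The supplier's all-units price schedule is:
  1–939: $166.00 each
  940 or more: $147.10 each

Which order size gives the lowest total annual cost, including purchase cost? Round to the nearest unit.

Holding cost per unit per year at price C is H = 0.23·C.
Candidates are each tier's EOQ (if it falls in that tier) and each price-break quantity.
EOQ at $166.00 = 699.0 (feasible in tier 1): TC = 58,300×$166.00 + (58,300/699.0)×160 + (699.0/2)×0.23×$166.00 = $9,704,488.69.
EOQ at $147.10 = 742.6 < 940, so use break Q=940: TC = 58,300×$147.10 + (58,300/940.0)×160 + (940.0/2)×0.23×$147.10 = $8,601,754.91.
Lowest total cost is $8,601,754.91 at Q = 940.0.

Q* ≈ 940 gearboxes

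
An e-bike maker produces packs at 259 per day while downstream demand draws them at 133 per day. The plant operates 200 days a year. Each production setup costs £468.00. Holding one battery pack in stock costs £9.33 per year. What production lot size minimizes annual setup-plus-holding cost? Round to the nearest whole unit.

Annual demand D = 133 × 200 = 26,600.
Production build-up factor (1 − d/p) = 1 − 133/259 = 0.4865.
Q* = √(2DS / (H(1 − d/p))) = √(2 × 26,600 × 468 / (9.33 × 0.4865)).
= √(24,897,600 / 4.5389) ≈ 2342.084.

Q* ≈ 2,342 packs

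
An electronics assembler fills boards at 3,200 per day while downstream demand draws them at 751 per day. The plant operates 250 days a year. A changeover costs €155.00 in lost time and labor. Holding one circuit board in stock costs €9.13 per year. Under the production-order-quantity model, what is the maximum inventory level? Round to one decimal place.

Annual demand D = 751 × 250 = 187,750.
Production build-up factor (1 − d/p) = 1 − 751/3,200 = 0.7653.
Q* = √(2DS / (H(1 − d/p))) = √(2 × 187,750 × 155 / (9.13 × 0.7653)).
= √(58,202,500 / 6.9873) ≈ 2886.131.
Maximum inventory = Q*(1 − d/p) = 2886.131 × 0.7653 ≈ 2208.792.

I_max ≈ 2,208.8 boards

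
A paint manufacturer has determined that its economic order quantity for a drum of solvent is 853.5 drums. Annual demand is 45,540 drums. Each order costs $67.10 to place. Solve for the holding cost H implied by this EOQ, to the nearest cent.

Invert the EOQ relation Q*² = 2DS/H.
From Q* = √(2DS/H): H = 2DS / Q*² = 2 × 45,540 × 67.1 / 853.5² = 8.3895.

H ≈ $8.39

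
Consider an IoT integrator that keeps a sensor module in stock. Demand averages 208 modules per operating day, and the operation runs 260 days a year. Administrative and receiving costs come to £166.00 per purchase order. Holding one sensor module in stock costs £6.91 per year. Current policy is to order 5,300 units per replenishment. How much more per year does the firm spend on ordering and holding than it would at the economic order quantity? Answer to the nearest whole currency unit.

Extra cost ≈ £8,867 per year

Annual demand D = 208 × 260 = 54,080.
EOQ = √(2DS/H) = √(2 × 54,080 × 166 / 6.91) ≈ 1611.94.
Cost at Q* = (D/Q*)S + (Q*/2)H = √(2DSH) ≈ £11,138.49.
Cost at Q = 5,300: (54,080/5,300)×166 + (5,300/2)×6.91 = £1,693.83 + £18,311.50 = £20,005.33.
Excess = £20,005.33 − £11,138.49 = £8,866.83.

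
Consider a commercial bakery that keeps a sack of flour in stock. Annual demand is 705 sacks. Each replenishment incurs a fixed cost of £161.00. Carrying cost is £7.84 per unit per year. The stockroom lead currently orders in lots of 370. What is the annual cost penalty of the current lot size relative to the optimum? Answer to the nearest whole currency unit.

Extra cost ≈ £423 per year

EOQ = √(2DS/H) = √(2 × 705 × 161 / 7.84) ≈ 170.16.
Cost at Q* = (D/Q*)S + (Q*/2)H = √(2DSH) ≈ £1,334.08.
Cost at Q = 370: (705/370)×161 + (370/2)×7.84 = £306.77 + £1,450.40 = £1,757.17.
Excess = £1,757.17 − £1,334.08 = £423.09.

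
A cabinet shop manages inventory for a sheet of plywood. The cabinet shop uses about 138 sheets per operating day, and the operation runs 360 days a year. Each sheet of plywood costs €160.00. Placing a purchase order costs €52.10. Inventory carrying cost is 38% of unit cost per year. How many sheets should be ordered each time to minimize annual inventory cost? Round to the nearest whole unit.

Q* ≈ 292 sheets

Annual demand D = 138 × 360 = 49,680.
Holding cost H = 0.38 × €160.00 = €60.8000 per unit per year.
EOQ = √(2DS / H) = √(2 × 49,680 × 52.1 / 60.8).
= √(5,176,656 / 60.8) = √85,142.3684 ≈ 291.792.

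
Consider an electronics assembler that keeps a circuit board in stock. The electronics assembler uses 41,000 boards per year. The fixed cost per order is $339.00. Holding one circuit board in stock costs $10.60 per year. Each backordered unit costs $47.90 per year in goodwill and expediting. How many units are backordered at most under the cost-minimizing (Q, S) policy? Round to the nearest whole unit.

With planned backorders, Q* = √(2DS/H) · √((H+B)/B).
√(2DS/H) = √(2 × 41,000 × 339 / 10.6) = 1619.399.
√((H+B)/B) = √((10.6+47.9)/47.9) = 1.1051.
Q* ≈ 1789.633.
S* = Q* · H/(H+B) = 1789.633 × 10.6/58.5 ≈ 324.275.

S* ≈ 324 boards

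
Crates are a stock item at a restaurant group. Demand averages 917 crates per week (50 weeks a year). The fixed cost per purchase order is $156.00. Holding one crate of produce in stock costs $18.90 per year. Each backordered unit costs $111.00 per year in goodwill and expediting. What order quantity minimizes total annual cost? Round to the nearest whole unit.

Annual demand D = 917 × 50 = 45,850.
With planned backorders, Q* = √(2DS/H) · √((H+B)/B).
√(2DS/H) = √(2 × 45,850 × 156 / 18.9) = 869.994.
√((H+B)/B) = √((18.9+111)/111) = 1.0818.
Q* ≈ 941.151.

Q* ≈ 941 crates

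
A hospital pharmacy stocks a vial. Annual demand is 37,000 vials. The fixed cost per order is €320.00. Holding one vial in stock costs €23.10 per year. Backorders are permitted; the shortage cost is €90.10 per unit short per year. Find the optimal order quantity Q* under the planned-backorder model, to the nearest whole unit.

With planned backorders, Q* = √(2DS/H) · √((H+B)/B).
√(2DS/H) = √(2 × 37,000 × 320 / 23.1) = 1012.476.
√((H+B)/B) = √((23.1+90.1)/90.1) = 1.1209.
Q* ≈ 1134.869.

Q* ≈ 1,135 vials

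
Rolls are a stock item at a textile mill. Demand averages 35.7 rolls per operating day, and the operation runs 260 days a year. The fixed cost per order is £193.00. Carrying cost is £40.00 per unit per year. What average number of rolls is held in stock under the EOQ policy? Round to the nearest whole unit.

Annual demand D = 35.7 × 260 = 9,282.
The optimal lot size = √(2DS/H) = √(2 × 9,282 × 193 / 40) ≈ 299.28.
Average inventory = Q*/2 ≈ 299.28 / 2 = 149.642.

Average inventory ≈ 150 rolls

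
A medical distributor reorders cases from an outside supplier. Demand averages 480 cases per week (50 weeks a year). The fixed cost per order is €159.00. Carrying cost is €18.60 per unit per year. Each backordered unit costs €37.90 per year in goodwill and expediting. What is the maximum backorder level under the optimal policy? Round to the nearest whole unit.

S* ≈ 257 cases

Annual demand D = 480 × 50 = 24,000.
With planned backorders, Q* = √(2DS/H) · √((H+B)/B).
√(2DS/H) = √(2 × 24,000 × 159 / 18.6) = 640.564.
√((H+B)/B) = √((18.6+37.9)/37.9) = 1.2210.
Q* ≈ 782.109.
S* = Q* · H/(H+B) = 782.109 × 18.6/56.5 ≈ 257.473.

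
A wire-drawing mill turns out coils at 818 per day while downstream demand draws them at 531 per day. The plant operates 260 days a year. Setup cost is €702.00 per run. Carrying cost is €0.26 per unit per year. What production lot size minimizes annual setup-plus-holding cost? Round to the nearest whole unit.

Q* ≈ 46,096 coils

Annual demand D = 531 × 260 = 138,060.
Production build-up factor (1 − d/p) = 1 − 531/818 = 0.3509.
Q* = √(2DS / (H(1 − d/p))) = √(2 × 138,060 × 702 / (0.26 × 0.3509)).
= √(193,836,240 / 0.0912) ≈ 46096.348.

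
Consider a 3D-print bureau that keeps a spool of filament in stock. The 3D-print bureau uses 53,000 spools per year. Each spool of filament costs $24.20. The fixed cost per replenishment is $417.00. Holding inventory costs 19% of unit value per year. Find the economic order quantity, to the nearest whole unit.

Holding cost H = 0.19 × $24.20 = $4.5980 per unit per year.
EOQ = √(2DS / H) = √(2 × 53,000 × 417 / 4.598).
= √(44,202,000 / 4.598) = √9,613,310.1348 ≈ 3100.534.

Q* ≈ 3,101 spools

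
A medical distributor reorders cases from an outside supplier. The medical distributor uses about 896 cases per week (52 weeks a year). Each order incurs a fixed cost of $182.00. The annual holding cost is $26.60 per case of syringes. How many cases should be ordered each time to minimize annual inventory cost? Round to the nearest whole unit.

Annual demand D = 896 × 52 = 46,592.
EOQ = √(2DS / H) = √(2 × 46,592 × 182 / 26.6).
= √(16,959,488 / 26.6) = √637,574.7368 ≈ 798.483.

Q* ≈ 798 cases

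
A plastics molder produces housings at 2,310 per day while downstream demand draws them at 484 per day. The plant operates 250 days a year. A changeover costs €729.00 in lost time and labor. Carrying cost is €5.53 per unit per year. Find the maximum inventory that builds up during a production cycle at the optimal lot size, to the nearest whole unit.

Annual demand D = 484 × 250 = 121,000.
Production build-up factor (1 − d/p) = 1 − 484/2,310 = 0.7905.
Q* = √(2DS / (H(1 − d/p))) = √(2 × 121,000 × 729 / (5.53 × 0.7905)).
= √(176,418,000 / 4.3713) ≈ 6352.790.
Maximum inventory = Q*(1 − d/p) = 6352.790 × 0.7905 ≈ 5021.729.

I_max ≈ 5,022 housings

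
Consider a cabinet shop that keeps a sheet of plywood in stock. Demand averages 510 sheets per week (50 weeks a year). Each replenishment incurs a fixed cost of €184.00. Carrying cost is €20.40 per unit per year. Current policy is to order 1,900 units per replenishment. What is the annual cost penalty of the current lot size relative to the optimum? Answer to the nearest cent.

Annual demand D = 510 × 50 = 25,500.
EOQ = √(2DS/H) = √(2 × 25,500 × 184 / 20.4) ≈ 678.23.
Cost at Q* = (D/Q*)S + (Q*/2)H = √(2DSH) ≈ €13,835.95.
Cost at Q = 1,900: (25,500/1,900)×184 + (1,900/2)×20.4 = €2,469.47 + €19,380.00 = €21,849.47.
Excess = €21,849.47 − €13,835.95 = €8,013.52.

Extra cost ≈ €8,013.52 per year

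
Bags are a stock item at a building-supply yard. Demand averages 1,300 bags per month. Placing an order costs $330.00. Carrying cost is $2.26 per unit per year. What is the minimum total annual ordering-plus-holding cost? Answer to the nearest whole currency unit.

TC* ≈ $4,824

Annual demand D = 1,300 × 12 = 15,600.
EOQ = √(2DS/H) = √(2 × 15,600 × 330 / 2.26) ≈ 2134.42.
At the optimum the two cost components are equal, so total cost = 2·(Q*/2)H = Q*·H.
Minimum total = √(2DSH) = √(2 × 15,600 × 330 × 2.26) ≈ 4823.791.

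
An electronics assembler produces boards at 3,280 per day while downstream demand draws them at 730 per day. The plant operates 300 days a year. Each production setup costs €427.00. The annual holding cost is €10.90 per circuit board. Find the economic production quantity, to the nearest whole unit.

Q* ≈ 4,698 boards

Annual demand D = 730 × 300 = 219,000.
Production build-up factor (1 − d/p) = 1 − 730/3,280 = 0.7774.
Q* = √(2DS / (H(1 − d/p))) = √(2 × 219,000 × 427 / (10.9 × 0.7774)).
= √(187,026,000 / 8.4741) ≈ 4697.909.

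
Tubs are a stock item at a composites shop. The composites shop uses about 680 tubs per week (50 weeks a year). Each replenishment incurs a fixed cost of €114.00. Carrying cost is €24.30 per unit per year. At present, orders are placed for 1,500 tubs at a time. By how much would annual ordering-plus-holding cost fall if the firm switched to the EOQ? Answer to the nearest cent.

Annual demand D = 680 × 50 = 34,000.
EOQ = √(2DS/H) = √(2 × 34,000 × 114 / 24.3) ≈ 564.81.
Cost at Q* = (D/Q*)S + (Q*/2)H = √(2DSH) ≈ €13,724.93.
Cost at Q = 1,500: (34,000/1,500)×114 + (1,500/2)×24.3 = €2,584.00 + €18,225.00 = €20,809.00.
Excess = €20,809.00 − €13,724.93 = €7,084.07.

Extra cost ≈ €7,084.07 per year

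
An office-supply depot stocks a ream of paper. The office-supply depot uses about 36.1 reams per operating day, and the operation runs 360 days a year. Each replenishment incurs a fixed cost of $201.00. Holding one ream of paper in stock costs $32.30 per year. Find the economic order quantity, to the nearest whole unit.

Q* ≈ 402 reams

Annual demand D = 36.1 × 360 = 12,996.
EOQ = √(2DS / H) = √(2 × 12,996 × 201 / 32.3).
= √(5,224,392 / 32.3) = √161,745.8824 ≈ 402.176.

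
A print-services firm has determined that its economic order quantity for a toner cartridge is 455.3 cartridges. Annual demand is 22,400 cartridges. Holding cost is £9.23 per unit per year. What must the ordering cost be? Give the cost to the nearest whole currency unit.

Invert the EOQ relation Q*² = 2DS/H.
From Q* = √(2DS/H): S = Q*²H / (2D) = 455.3² × 9.23 / (2 × 22,400) = 42.7090.

S ≈ £43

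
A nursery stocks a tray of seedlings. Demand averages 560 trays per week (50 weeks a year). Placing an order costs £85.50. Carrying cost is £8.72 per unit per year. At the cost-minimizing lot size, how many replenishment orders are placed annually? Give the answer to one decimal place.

N ≈ 37.8 orders per year

Annual demand D = 560 × 50 = 28,000.
Q* = √(2DS/H) = √(2 × 28,000 × 85.5 / 8.72) ≈ 741.00.
Orders per year = D / Q* = 28,000 / 741.00 ≈ 37.787.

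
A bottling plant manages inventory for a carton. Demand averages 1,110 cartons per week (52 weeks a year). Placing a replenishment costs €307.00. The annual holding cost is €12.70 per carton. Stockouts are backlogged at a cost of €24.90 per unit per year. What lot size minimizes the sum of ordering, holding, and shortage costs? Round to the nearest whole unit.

Q* ≈ 2,053 cartons

Annual demand D = 1,110 × 52 = 57,720.
With planned backorders, Q* = √(2DS/H) · √((H+B)/B).
√(2DS/H) = √(2 × 57,720 × 307 / 12.7) = 1670.496.
√((H+B)/B) = √((12.7+24.9)/24.9) = 1.2288.
Q* ≈ 2052.767.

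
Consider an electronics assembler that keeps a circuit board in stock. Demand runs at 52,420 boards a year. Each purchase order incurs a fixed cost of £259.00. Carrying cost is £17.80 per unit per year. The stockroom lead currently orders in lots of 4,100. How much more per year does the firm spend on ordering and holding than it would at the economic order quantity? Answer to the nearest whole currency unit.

EOQ = √(2DS/H) = √(2 × 52,420 × 259 / 17.8) ≈ 1235.10.
Cost at Q* = (D/Q*)S + (Q*/2)H = √(2DSH) ≈ £21,984.84.
Cost at Q = 4,100: (52,420/4,100)×259 + (4,100/2)×17.8 = £3,311.41 + £36,490.00 = £39,801.41.
Excess = £39,801.41 − £21,984.84 = £17,816.57.

Extra cost ≈ £17,817 per year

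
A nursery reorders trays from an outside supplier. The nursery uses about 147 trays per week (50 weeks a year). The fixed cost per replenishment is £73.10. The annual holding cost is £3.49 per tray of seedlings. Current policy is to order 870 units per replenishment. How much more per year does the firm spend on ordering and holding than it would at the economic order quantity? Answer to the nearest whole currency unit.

Annual demand D = 147 × 50 = 7,350.
EOQ = √(2DS/H) = √(2 × 7,350 × 73.1 / 3.49) ≈ 554.89.
Cost at Q* = (D/Q*)S + (Q*/2)H = √(2DSH) ≈ £1,936.56.
Cost at Q = 870: (7,350/870)×73.1 + (870/2)×3.49 = £617.57 + £1,518.15 = £2,135.72.
Excess = £2,135.72 − £1,936.56 = £199.16.

Extra cost ≈ £199 per year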